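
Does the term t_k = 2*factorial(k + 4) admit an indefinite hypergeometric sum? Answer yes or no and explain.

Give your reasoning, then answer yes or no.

The ratio is k + 5.
Factor: A=k + 5; B=1; C=1.
Set up (k + 5)·f(k+1) − (1)·f(k) − (1) = 0.
deg f ≤ -1 (via 1,0,0).
Bound -1 < 0, so the key equation has no polynomial solution.

No — t_k has no hypergeometric antidifference.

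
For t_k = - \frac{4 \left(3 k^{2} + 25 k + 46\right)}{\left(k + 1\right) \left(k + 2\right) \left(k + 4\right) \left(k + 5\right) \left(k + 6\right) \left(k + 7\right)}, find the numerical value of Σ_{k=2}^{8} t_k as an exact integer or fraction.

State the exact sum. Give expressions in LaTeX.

Σ = -301/11700

r(k) = (k + 1)*(k + 4)*(25*k + 3*(k + 1)**2 + 71)/((k + 3)*(k + 8)*(3*k**2 + 25*k + 46)) after simplifying.
Normal form (A,B,C) = (k + 1, k + 8, k**3 + 34*k**2/3 + 121*k/3 + 46).
f must satisfy (k + 1)·f(k+1) − (k + 7)·f(k) = k**3 + 34*k**2/3 + 121*k/3 + 46.
Bound: deg f ≤ 6.
A polynomial solution: f(k) = k*(k + 2)*(k + 3)*(k + 5)*(k**2 + 11*k + 34)/72.
So s_k = (B(k−1)f/C)·t_k = (k*(k + 2)*(k + 5)*(k + 7)*(k**2 + 11*k + 34)/(24*(3*k**2 + 25*k + 46)))·t_k = k*(-k**2 - 11*k - 34)/(6*(k**3 + 11*k**2 + 34*k + 24)).
Δs = 4*(-3*k**2 - 25*k - 46)/(k**6 + 25*k**5 + 247*k**4 + 1219*k**3 + 3112*k**2 + 3796*k + 1680), as required.
Σ_(k=2)^(8) t_k = s_(9) − s_(2) = -107/650 − (-5/36) = -301/11700.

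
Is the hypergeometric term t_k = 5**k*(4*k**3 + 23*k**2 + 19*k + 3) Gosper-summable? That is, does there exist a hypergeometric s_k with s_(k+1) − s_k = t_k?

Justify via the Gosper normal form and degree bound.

Yes. s_k = 5**k*(k**3 + 2*k**2 - 4*k + 2).

Compute t_(k+1)/t_k: get 5*(4*k**3 + 35*k**2 + 77*k + 49)/(4*k**3 + 23*k**2 + 19*k + 3).
So A=5 and B=1, with C=k**3 + 23*k**2/4 + 19*k/4 + 3/4.
Key eq: (5)·f(k+1) = (1)·f(k) + (k**3 + 23*k**2/4 + 19*k/4 + 3/4).
From deg A=0, deg B=0, deg C=3: d=3.
Match coefficients ⇒ f(k) = (k**3 + 2*k**2 - 4*k + 2)/4.
Get s_k = R·t_k = 5**k*(k**3 + 2*k**2 - 4*k + 2) with R(k) = B(k−1)f(k)/C(k) = (k**3 + 2*k**2 - 4*k + 2)/((4*k + 3)*(k**2 + 5*k + 1)).
s_(k+1) − s_k = 5**k*(4*k**3 + 23*k**2 + 19*k + 3) = t_k.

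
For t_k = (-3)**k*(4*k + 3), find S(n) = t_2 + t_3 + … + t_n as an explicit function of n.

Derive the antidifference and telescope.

S(n) = 3*(-3)**n*n + 3*(-3)**n + 18

Ratio r(k) = 3*(-4*k - 7)/(4*k + 3).
Factor: A=-3; B=1; C=k + 3/4.
Solve (-3)·f(k+1) − (1)·f(k) = k + 3/4.
d = 1 from the (0,0,1) case.
A polynomial solution: f(k) = -k/4.
So s_k = (B(k−1)f/C)·t_k = (-k/(4*k + 3))·t_k = -(-3)**k*k.
Δs = (-3)**k*(4*k + 3), as required.
Telescope: S(n) = s_(n+1) − s_(2) = 3*(-3)**n*(n + 1) − (-18) = 3*(-3)**n*n + 3*(-3)**n + 18.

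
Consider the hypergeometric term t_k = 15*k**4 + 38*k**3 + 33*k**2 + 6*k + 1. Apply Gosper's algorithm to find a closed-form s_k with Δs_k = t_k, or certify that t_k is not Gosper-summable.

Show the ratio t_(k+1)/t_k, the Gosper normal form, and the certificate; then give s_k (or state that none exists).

Ratio r(k) = (15*k**4 + 98*k**3 + 237*k**2 + 246*k + 93)/(15*k**4 + 38*k**3 + 33*k**2 + 6*k + 1).
So A=1 and B=1, with C=k**4 + 38*k**3/15 + 11*k**2/5 + 2*k/5 + 1/15.
Set up (1)·f(k+1) − (1)·f(k) − (k**4 + 38*k**3/15 + 11*k**2/5 + 2*k/5 + 1/15) = 0.
d = 5 from the (0,0,4) case.
Match coefficients ⇒ f(k) = k*(3*k**4 + 2*k**3 - 3*k**2 - 4*k + 3)/15.
Then R = B(k−1)f/C = k*(3*k**4 + 2*k**3 - 3*k**2 - 4*k + 3)/(15*k**4 + 38*k**3 + 33*k**2 + 6*k + 1), so s_k = R(k)·t_k = k*(3*k**4 + 2*k**3 - 3*k**2 - 4*k + 3).
Check: Δs_k = 15*k**4 + 38*k**3 + 33*k**2 + 6*k + 1. ✓

s_k = k*(3*k**4 + 2*k**3 - 3*k**2 - 4*k + 3)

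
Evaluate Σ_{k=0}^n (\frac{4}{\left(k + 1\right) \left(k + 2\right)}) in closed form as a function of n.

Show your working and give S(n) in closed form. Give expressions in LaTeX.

S(n) = \frac{4 \left(n + 1\right)}{n + 2}

t_(k+1)/t_k = (k + 1)/(k + 3).
Take A(k)=k + 1, B(k)=k + 3, C(k)=1.
Key eq: (k + 1)·f(k+1) = (k + 2)·f(k) + (1).
Degrees (1,1,0) ⇒ d ≤ 1.
Solving with deg f ≤ 1: f(k) = k.
R(k) = B(k−1)·f(k)/C(k) = k*(k + 2); s_k = R·t_k = 4*k/(k + 1).
s_(k+1) − s_k = 4/(k**2 + 3*k + 2) = t_k.
s_(n+1) = 4*(n + 1)/(n + 2) and s_(0) = 0, so S(n) = 4*(n + 1)/(n + 2).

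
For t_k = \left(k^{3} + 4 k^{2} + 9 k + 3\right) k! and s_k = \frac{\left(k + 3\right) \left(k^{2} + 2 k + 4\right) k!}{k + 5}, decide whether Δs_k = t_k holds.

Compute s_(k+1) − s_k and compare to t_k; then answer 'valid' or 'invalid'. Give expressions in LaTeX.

s_(k+1) = (k + 4)*(k**2 + 4*k + 7)*factorial(k + 1)/(k + 6)
s_(k+1) − s_k = (k**5 + 13*k**4 + 65*k**3 + 166*k**2 + 211*k + 68)*factorial(k)/((k + 5)*(k + 6))
(s_(k+1) − s_k) − t_k = -2*(k**4 + 9*k**3 + 28*k**2 + 46*k + 11)*factorial(k)/((k + 5)*(k + 6))

Invalid: residual - \frac{2 \left(k^{4} + 9 k^{3} + 28 k^{2} + 46 k + 11\right) k!}{\left(k + 5\right) \left(k + 6\right)} ≠ 0.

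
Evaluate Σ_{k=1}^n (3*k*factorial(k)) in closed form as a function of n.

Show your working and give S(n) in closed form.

S(n) = 3*factorial(n + 1) - 3

Ratio r(k) = (k + 1)**2/k.
Take A(k)=k + 1, B(k)=1, C(k)=k.
Need (k + 1)·f(k+1) − (1)·f(k) = k.
Bound: deg f ≤ 0.
Solve for f: f(k) = 1 (degree 0 ≤ 0).
So s_k = (B(k−1)f/C)·t_k = (1/k)·t_k = 3*factorial(k).
Check: Δs_k = 3*k*factorial(k). ✓
Telescope: S(n) = s_(n+1) − s_(1) = 3*factorial(n + 1) − (3) = 3*factorial(n + 1) - 3.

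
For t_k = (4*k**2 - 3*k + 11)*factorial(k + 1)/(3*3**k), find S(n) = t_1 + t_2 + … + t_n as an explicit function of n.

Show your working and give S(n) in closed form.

r(k) = (k + 2)*(-3*k + 4*(k + 1)**2 + 8)/(3*(4*k**2 - 3*k + 11)) after simplifying.
A = k/3 + 2/3, B = 1, C = k**2 - 3*k/4 + 11/4.
Set up (k/3 + 2/3)·f(k+1) − (1)·f(k) − (k**2 - 3*k/4 + 11/4) = 0.
Degrees (1,0,2) ⇒ d ≤ 1.
Match coefficients ⇒ f(k) = 3*(4*k - 3)/4.
Then R = B(k−1)f/C = 3*(4*k - 3)/(4*k**2 - 3*k + 11), so s_k = R(k)·t_k = (4*k - 3)*factorial(k + 1)/3**k.
Check: Δs_k = (4*k**2 - 3*k + 11)*factorial(k + 1)/(3*3**k). ✓
Evaluate: s_(n+1) = 3**(-n - 1)*(4*n + 1)*factorial(n + 2); subtract s_(1) = 2/3 ⇒ S(n) = 3**(-n - 1)*(-2*3**n + 4*n**3*factorial(n) + 13*n**2*factorial(n) + 11*n*factorial(n) + 2*factorial(n)).

S(n) = 3**(-n - 1)*(-2*3**n + 4*n**3*factorial(n) + 13*n**2*factorial(n) + 11*n*factorial(n) + 2*factorial(n))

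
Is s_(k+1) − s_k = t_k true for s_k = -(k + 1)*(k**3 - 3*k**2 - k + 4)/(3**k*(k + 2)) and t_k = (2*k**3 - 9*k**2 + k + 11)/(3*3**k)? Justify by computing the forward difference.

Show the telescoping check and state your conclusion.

Invalid: residual 2*3**(-k - 1)*(-k**4 + k**3 + 13*k**2 - 5*k - 17)/(k**2 + 5*k + 6) ≠ 0.

s_(k+1) = (k + 2)*(k - (k + 1)**3 + 3*(k + 1)**2 - 3)/(3*3**k*(k + 3))
s_(k+1) − s_k = (2*k**5 - k**4 - 30*k**3 - 12*k**2 + 51*k + 32)/(3*3**k*(k**2 + 5*k + 6))
(s_(k+1) − s_k) − t_k = 2*3**(-k - 1)*(-k**4 + k**3 + 13*k**2 - 5*k - 17)/(k**2 + 5*k + 6)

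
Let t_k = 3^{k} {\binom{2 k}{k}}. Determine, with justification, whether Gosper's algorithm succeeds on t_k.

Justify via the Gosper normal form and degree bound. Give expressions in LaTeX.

t_(k+1)/t_k = 6*(2*k + 1)/(k + 1).
Take A(k)=12*k + 6, B(k)=k + 1, C(k)=1.
Set up (12*k + 6)·f(k+1) − (k)·f(k) − (1) = 0.
d = -1 from the (1,1,0) case.
Bound -1 < 0, so the key equation has no polynomial solution.

No; the degree bound rules out any f.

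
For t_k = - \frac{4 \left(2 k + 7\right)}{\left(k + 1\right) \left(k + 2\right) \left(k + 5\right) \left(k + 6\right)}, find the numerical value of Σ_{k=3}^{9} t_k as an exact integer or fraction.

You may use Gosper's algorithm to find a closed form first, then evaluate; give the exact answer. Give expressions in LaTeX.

The ratio is (k + 1)*(k + 5)*(2*k + 9)/((k + 3)*(k + 7)*(2*k + 7)).
Factor: A=k + 1; B=k + 7; C=k**3 + 21*k**2/2 + 73*k/2 + 42.
Key eq: (k + 1)·f(k+1) = (k + 6)·f(k) + (k**3 + 21*k**2/2 + 73*k/2 + 42).
Degrees (1,1,3) ⇒ d ≤ 5.
Solving with deg f ≤ 5: f(k) = k*(k + 2)*(k + 3)*(k + 4)*(k + 6)/10.
Certificate R = B(k−1)f/C = k*(k + 2)*(k + 6)**2/(5*(2*k + 7)) gives s_k = 4*k*(-k - 6)/(5*(k**2 + 6*k + 5)).
Δs = 4*(-2*k - 7)/(k**4 + 14*k**3 + 65*k**2 + 112*k + 60), as required.
Sum = s_(10) − s_(3); s_(10) = -128/165, s_(3) = -27/40 ⇒ -133/1320.

Σ = -133/1320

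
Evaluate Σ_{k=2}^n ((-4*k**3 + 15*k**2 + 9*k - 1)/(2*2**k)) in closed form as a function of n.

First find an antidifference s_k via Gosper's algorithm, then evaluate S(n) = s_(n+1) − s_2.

Step 1: r(k) = (4*k**3 - 3*k**2 - 27*k - 19)/(2*(4*k**3 - 15*k**2 - 9*k + 1)).
Normal form (A,B,C) = (1/2, 1, k**3 - 15*k**2/4 - 9*k/4 + 1/4).
Set up (1/2)·f(k+1) − (1)·f(k) − (k**3 - 15*k**2/4 - 9*k/4 + 1/4) = 0.
deg f ≤ 3 (via 0,0,3).
Solve for f: f(k) = -(4*k**3 - 3*k**2 - 3*k - 1)/2 (degree 3 ≤ 3).
Get s_k = R·t_k = (4*k**3 - 3*k**2 - 3*k - 1)/2**k with R(k) = B(k−1)f(k)/C(k) = -2*(4*k**3 - 3*k**2 - 3*k - 1)/(4*k**3 - 15*k**2 - 9*k + 1).
Verify: (-4*k**3 + 15*k**2 + 9*k - 1)/(2*2**k) matches t_k.
Σ_(k=2)^n t_k = s_(n+1) − s_(2) = (2**(-n - 1)*(4*n**3 + 9*n**2 + 3*n - 3)) − (13/4), i.e. 2**(-n - 2)*(-13*2**n + 8*n**3 + 18*n**2 + 6*n - 6).

S(n) = 2**(-n - 2)*(-13*2**n + 8*n**3 + 18*n**2 + 6*n - 6)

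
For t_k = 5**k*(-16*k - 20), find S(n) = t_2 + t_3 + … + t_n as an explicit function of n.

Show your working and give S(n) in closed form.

Step 1: r(k) = 5*(4*k + 9)/(4*k + 5).
A = 5, B = 1, C = k + 5/4.
f must satisfy (5)·f(k+1) − (1)·f(k) = k + 5/4.
deg f ≤ 1 (via 0,0,1).
Match coefficients ⇒ f(k) = k/4.
So s_k = (B(k−1)f/C)·t_k = (k/(4*k + 5))·t_k = -4*5**k*k.
Check: Δs_k = 5**k*(-16*k - 20). ✓
Telescope: S(n) = s_(n+1) − s_(2) = 20*5**n*(-n - 1) − (-200) = -20*5**n*n - 20*5**n + 200.

S(n) = -20*5**n*n - 20*5**n + 200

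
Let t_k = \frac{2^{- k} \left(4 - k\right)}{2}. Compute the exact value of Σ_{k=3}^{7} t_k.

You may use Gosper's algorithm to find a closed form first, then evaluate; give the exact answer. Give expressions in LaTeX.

Σ = 5/256

t_(k+1)/t_k = (k - 3)/(2*(k - 4)).
So A=1/2 and B=1, with C=k - 4.
Set up (1/2)·f(k+1) − (1)·f(k) − (k - 4) = 0.
Bound: deg f ≤ 1.
A polynomial solution: f(k) = -2*(k - 3).
Certificate R = B(k−1)f/C = -2*(k - 3)/(k - 4) gives s_k = (k - 3)/2**k.
Δs = (4 - k)/(2*2**k), as required.
Sum = s_(8) − s_(3); s_(8) = 5/256, s_(3) = 0 ⇒ 5/256.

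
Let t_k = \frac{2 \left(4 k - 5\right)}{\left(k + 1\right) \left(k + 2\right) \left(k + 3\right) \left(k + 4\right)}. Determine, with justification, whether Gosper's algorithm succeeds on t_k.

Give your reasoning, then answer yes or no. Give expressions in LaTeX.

r(k) = (k + 1)*(4*k - 1)/((k + 5)*(4*k - 5)) after simplifying.
Normal form (A,B,C) = (k + 1, k + 5, k - 5/4).
Key eq: (k + 1)·f(k+1) = (k + 4)·f(k) + (k - 5/4).
Bound: deg f ≤ 3.
Match coefficients ⇒ f(k) = -k*(k**2 + 6*k + 23)/24.
R(k) = B(k−1)·f(k)/C(k) = -k*(k + 4)*(k**2 + 6*k + 23)/(6*(4*k - 5)); s_k = R·t_k = k*(-k**2 - 6*k - 23)/(3*(k + 1)*(k + 2)*(k + 3)).
Verify: 2*(4*k - 5)/(k**4 + 10*k**3 + 35*k**2 + 50*k + 24) matches t_k.

Yes. s_k = \frac{k \left(- k^{2} - 6 k - 23\right)}{3 \left(k + 1\right) \left(k + 2\right) \left(k + 3\right)}.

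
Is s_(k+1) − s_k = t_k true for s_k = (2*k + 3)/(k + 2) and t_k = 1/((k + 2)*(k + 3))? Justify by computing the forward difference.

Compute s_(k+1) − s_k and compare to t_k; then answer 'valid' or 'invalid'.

s_(k+1) = (2*k + 5)/(k + 3)
s_(k+1) − s_k = 1/(k**2 + 5*k + 6)
(s_(k+1) − s_k) − t_k = 0

valid (s_(k+1) − s_k reduces to t_k)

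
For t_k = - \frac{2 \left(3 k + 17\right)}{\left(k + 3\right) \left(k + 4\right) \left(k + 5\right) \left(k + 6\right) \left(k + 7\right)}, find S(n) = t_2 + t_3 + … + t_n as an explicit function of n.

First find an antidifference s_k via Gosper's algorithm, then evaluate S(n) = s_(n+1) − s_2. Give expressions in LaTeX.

t_(k+1)/t_k = (k + 3)*(3*k + 20)/((k + 8)*(3*k + 17)).
Normal form (A,B,C) = (k + 3, k + 8, k + 17/3).
Set up (k + 3)·f(k+1) − (k + 7)·f(k) − (k + 17/3) = 0.
d = 4 from the (1,1,1) case.
Coefficient equations give f(k) = k*(k + 5)*(k**2 + 13*k + 54)/216.
R(k) = B(k−1)·f(k)/C(k) = k*(k + 5)*(k + 7)*(k**2 + 13*k + 54)/(72*(3*k + 17)); s_k = R·t_k = k*(-k**2 - 13*k - 54)/(36*(k**3 + 13*k**2 + 54*k + 72)).
Check: Δs_k = 2*(-3*k - 17)/(k**5 + 25*k**4 + 245*k**3 + 1175*k**2 + 2754*k + 2520). ✓
Evaluate: s_(n+1) = (-n**3 - 16*n**2 - 83*n - 68)/(36*(n**3 + 16*n**2 + 83*n + 140)); subtract s_(2) = -7/360 ⇒ S(n) = (-n**3 - 16*n**2 - 83*n + 100)/(120*(n**3 + 16*n**2 + 83*n + 140)).

S(n) = \frac{- n^{3} - 16 n^{2} - 83 n + 100}{120 \left(n^{3} + 16 n^{2} + 83 n + 140\right)}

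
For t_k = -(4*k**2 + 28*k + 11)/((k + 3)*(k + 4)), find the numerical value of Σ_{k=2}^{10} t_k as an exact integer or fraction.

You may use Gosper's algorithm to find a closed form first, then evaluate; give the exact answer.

Σ = -2187/70

Step 1: r(k) = (k + 3)*(28*k + 4*(k + 1)**2 + 39)/((k + 5)*(4*k**2 + 28*k + 11)).
A = k + 3, B = k + 5, C = k**2 + 7*k + 11/4.
Set up (k + 3)·f(k+1) − (k + 4)·f(k) − (k**2 + 7*k + 11/4) = 0.
deg f ≤ 2 (via 1,1,2).
A polynomial solution: f(k) = k*(12*k - 1)/12.
Then R = B(k−1)f/C = k*(k + 4)*(12*k - 1)/(3*(4*k**2 + 28*k + 11)), so s_k = R(k)·t_k = k*(1 - 12*k)/(3*(k + 3)).
Verify: (-4*k**2 - 28*k - 11)/(k**2 + 7*k + 12) matches t_k.
Telescoping: Σ = s_(11) − s_(2) = -1441/42 − (-46/15) = -2187/70.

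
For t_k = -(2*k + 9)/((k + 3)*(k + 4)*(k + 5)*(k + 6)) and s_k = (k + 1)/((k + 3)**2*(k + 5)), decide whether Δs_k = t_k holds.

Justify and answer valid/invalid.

s_(k+1) = (k + 2)/((k + 4)**2*(k + 6))
s_(k+1) − s_k = -(k + 1)/((k + 3)**2*(k + 5)) + (k + 2)/((k + 4)**2*(k + 6))
(s_(k+1) − s_k) − t_k = 2*(3*k**2 + 25*k + 51)/(k**6 + 25*k**5 + 257*k**4 + 1391*k**3 + 4182*k**2 + 6624*k + 4320)

Invalid: residual 2*(3*k**2 + 25*k + 51)/(k**6 + 25*k**5 + 257*k**4 + 1391*k**3 + 4182*k**2 + 6624*k + 4320) ≠ 0.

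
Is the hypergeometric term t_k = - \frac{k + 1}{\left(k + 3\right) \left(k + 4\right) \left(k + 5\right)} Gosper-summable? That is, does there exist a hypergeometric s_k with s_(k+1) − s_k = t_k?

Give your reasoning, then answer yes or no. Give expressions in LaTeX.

t_(k+1)/t_k = (k + 2)*(k + 3)/((k + 1)*(k + 6)).
Gosper form: A/B · C(k+1)/C(k) with A=k + 3, B=k + 6, C=k + 1.
Solve (k + 3)·f(k+1) − (k + 5)·f(k) = k + 1.
deg f ≤ 2 (via 1,1,1).
Coefficient equations give f(k) = k*(k + 1)/6.
R(k) = B(k−1)·f(k)/C(k) = k*(k + 5)/6; s_k = R·t_k = k*(-k - 1)/(6*(k + 3)*(k + 4)).
Verify: (-k - 1)/(k**3 + 12*k**2 + 47*k + 60) matches t_k.

Yes. s_k = \frac{k \left(- k - 1\right)}{6 \left(k + 3\right) \left(k + 4\right)}.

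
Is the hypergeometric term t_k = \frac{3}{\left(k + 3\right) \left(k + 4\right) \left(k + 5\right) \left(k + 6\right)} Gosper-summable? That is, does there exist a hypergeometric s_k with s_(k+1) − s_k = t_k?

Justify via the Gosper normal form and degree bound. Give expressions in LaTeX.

Ratio r(k) = (k + 3)/(k + 7).
Factor: A=k + 3; B=k + 7; C=1.
Key eq: (k + 3)·f(k+1) = (k + 6)·f(k) + (1).
d = 3 from the (1,1,0) case.
Coefficient equations give f(k) = k*(k**2 + 12*k + 47)/180.
Get s_k = R·t_k = k*(k**2 + 12*k + 47)/(60*(k + 3)*(k + 4)*(k + 5)) with R(k) = B(k−1)f(k)/C(k) = k*(k + 6)*(k**2 + 12*k + 47)/180.
Verify: 3/(k**4 + 18*k**3 + 119*k**2 + 342*k + 360) matches t_k.

Yes. s_k = \frac{k \left(k^{2} + 12 k + 47\right)}{60 \left(k + 3\right) \left(k + 4\right) \left(k + 5\right)}.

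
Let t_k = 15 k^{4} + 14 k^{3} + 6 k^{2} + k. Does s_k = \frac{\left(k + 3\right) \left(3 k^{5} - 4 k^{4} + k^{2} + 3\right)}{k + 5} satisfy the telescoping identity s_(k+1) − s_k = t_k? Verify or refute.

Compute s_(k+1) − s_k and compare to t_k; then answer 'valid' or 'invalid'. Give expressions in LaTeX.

Invalid: residual \frac{2 \left(- 12 k^{5} - 93 k^{4} - 76 k^{3} - 30 k^{2} - 5 k + 3\right)}{k^{2} + 11 k + 30} ≠ 0.

s_(k+1) = (k + 4)*(3*(k + 1)**5 - 4*(k + 1)**4 + (k + 1)**2 + 3)/(k + 6)
s_(k+1) − s_k = (15*k**6 + 155*k**5 + 424*k**4 + 335*k**3 + 131*k**2 + 20*k + 6)/(k**2 + 11*k + 30)
(s_(k+1) − s_k) − t_k = 2*(-12*k**5 - 93*k**4 - 76*k**3 - 30*k**2 - 5*k + 3)/(k**2 + 11*k + 30)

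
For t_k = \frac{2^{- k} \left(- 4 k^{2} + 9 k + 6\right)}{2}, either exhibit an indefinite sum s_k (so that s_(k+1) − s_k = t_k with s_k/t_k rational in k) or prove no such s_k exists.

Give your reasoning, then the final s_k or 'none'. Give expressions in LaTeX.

Compute t_(k+1)/t_k: get (4*k**2 - k - 11)/(2*(4*k**2 - 9*k - 6)).
Take A(k)=1/2, B(k)=1, C(k)=k**2 - 9*k/4 - 3/2.
f must satisfy (1/2)·f(k+1) − (1)·f(k) = k**2 - 9*k/4 - 3/2.
Degrees (0,0,2) ⇒ d ≤ 2.
A polynomial solution: f(k) = -(k - 1)*(4*k + 3)/2.
Certificate R = B(k−1)f/C = -2*(k - 1)*(4*k + 3)/(4*k**2 - 9*k - 6) gives s_k = (4*k**2 - k - 3)/2**k.
Δs = (-4*k**2 + 9*k + 6)/(2*2**k), as required.

s_k = 2^{- k} \left(4 k^{2} - k - 3\right)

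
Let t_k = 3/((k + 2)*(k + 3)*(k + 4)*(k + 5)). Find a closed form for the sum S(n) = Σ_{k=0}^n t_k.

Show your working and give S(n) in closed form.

Compute t_(k+1)/t_k: get (k + 2)/(k + 6).
So A=k + 2 and B=k + 6, with C=1.
Key eq: (k + 2)·f(k+1) = (k + 5)·f(k) + (1).
From deg A=1, deg B=1, deg C=0: d=3.
Coefficient equations give f(k) = k*(k**2 + 9*k + 26)/72.
Get s_k = R·t_k = k*(k**2 + 9*k + 26)/(24*(k + 2)*(k + 3)*(k + 4)) with R(k) = B(k−1)f(k)/C(k) = k*(k + 5)*(k**2 + 9*k + 26)/72.
Verify: 3/(k**4 + 14*k**3 + 71*k**2 + 154*k + 120) matches t_k.
Σ_(k=0)^n t_k = s_(n+1) − s_(0) = ((n**3 + 12*n**2 + 47*n + 36)/(24*(n**3 + 12*n**2 + 47*n + 60))) − (0), i.e. (n**3 + 12*n**2 + 47*n + 36)/(24*(n**3 + 12*n**2 + 47*n + 60)).

S(n) = (n**3 + 12*n**2 + 47*n + 36)/(24*(n**3 + 12*n**2 + 47*n + 60))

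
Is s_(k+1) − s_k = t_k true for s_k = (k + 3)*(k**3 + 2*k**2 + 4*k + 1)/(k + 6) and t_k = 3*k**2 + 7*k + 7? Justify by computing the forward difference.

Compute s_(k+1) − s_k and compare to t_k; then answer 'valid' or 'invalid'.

s_(k+1) = (k**4 + 9*k**3 + 31*k**2 + 52*k + 32)/(k + 7)
s_(k+1) − s_k = (3*k**4 + 40*k**3 + 155*k**2 + 250*k + 171)/(k**2 + 13*k + 42)
(s_(k+1) − s_k) − t_k = 3*(-2*k**3 - 23*k**2 - 45*k - 41)/(k**2 + 13*k + 42)

Invalid: residual 3*(-2*k**3 - 23*k**2 - 45*k - 41)/(k**2 + 13*k + 42) ≠ 0.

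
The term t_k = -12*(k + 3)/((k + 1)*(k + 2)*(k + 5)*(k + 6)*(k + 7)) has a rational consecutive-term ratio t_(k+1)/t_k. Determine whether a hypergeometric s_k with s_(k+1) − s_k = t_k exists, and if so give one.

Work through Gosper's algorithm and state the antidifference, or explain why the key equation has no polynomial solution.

Compute t_(k+1)/t_k: get (k + 1)*(k + 4)*(k + 5)/((k + 3)**2*(k + 8)).
Normal form (A,B,C) = (k + 1, k + 8, k**3 + 10*k**2 + 33*k + 36).
Key eq: (k + 1)·f(k+1) = (k + 7)·f(k) + (k**3 + 10*k**2 + 33*k + 36).
deg f ≤ 6 (via 1,1,3).
Solve for f: f(k) = k*(k + 2)*(k + 3)*(k + 4)*(k**2 + 12*k + 41)/90 (degree 6 ≤ 6).
Then R = B(k−1)f/C = k*(k + 2)*(k + 7)*(k**2 + 12*k + 41)/(90*(k + 3)), so s_k = R(k)·t_k = 2*k*(-k**2 - 12*k - 41)/(15*(k**3 + 12*k**2 + 41*k + 30)).
Δs = 12*(-k - 3)/(k**5 + 21*k**4 + 163*k**3 + 567*k**2 + 844*k + 420), as required.

s_k = 2*k*(-k**2 - 12*k - 41)/(15*(k**3 + 12*k**2 + 41*k + 30))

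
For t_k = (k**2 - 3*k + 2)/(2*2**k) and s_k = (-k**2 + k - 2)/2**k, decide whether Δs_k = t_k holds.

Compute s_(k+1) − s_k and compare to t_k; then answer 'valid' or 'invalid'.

s_(k+1) = (k - (k + 1)**2 - 1)/(2*2**k)
s_(k+1) − s_k = (k**2 - 3*k + 2)/(2*2**k)
(s_(k+1) − s_k) − t_k = 0

Valid — Δs_k = t_k.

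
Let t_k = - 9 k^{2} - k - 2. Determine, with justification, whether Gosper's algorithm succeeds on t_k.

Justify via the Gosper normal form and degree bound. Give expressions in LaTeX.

Yes. s_k = k \left(- 3 k^{2} + 4 k - 3\right).

Compute t_(k+1)/t_k: get (k + 9*(k + 1)**2 + 3)/(9*k**2 + k + 2).
Normal form (A,B,C) = (1, 1, k**2 + k/9 + 2/9).
Set up (1)·f(k+1) − (1)·f(k) − (k**2 + k/9 + 2/9) = 0.
deg f ≤ 3 (via 0,0,2).
Solve for f: f(k) = k*(3*k**2 - 4*k + 3)/9 (degree 3 ≤ 3).
Then R = B(k−1)f/C = k*(3*k**2 - 4*k + 3)/(9*k**2 + k + 2), so s_k = R(k)·t_k = k*(-3*k**2 + 4*k - 3).
s_(k+1) − s_k = -9*k**2 - k - 2 = t_k.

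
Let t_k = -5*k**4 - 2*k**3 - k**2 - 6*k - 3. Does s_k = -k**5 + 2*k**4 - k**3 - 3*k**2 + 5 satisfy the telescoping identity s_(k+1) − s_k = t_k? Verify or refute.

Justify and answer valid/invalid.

s_(k+1) = -k**5 - 3*k**4 - 3*k**3 - 4*k**2 - 6*k + 2
s_(k+1) − s_k = -5*k**4 - 2*k**3 - k**2 - 6*k - 3
(s_(k+1) − s_k) − t_k = 0

Valid — Δs_k = t_k.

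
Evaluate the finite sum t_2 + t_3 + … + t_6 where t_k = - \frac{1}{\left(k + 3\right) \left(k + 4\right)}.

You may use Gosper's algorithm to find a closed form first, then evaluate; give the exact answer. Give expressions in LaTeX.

Σ = -1/10

Ratio r(k) = (k + 3)/(k + 5).
Take A(k)=k + 3, B(k)=k + 5, C(k)=1.
Key eq: (k + 3)·f(k+1) = (k + 4)·f(k) + (1).
From deg A=1, deg B=1, deg C=0: d=1.
Solving with deg f ≤ 1: f(k) = k/3.
R(k) = B(k−1)·f(k)/C(k) = k*(k + 4)/3; s_k = R·t_k = -k/(3*k + 9).
Check: Δs_k = -1/(k**2 + 7*k + 12). ✓
Sum = s_(7) − s_(2); s_(7) = -7/30, s_(2) = -2/15 ⇒ -1/10.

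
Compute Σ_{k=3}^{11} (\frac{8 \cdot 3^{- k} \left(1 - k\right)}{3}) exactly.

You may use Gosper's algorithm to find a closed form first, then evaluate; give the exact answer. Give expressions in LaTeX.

Ratio r(k) = k/(3*(k - 1)).
A = 1/3, B = 1, C = k - 1.
Need (1/3)·f(k+1) − (1)·f(k) = k - 1.
From deg A=0, deg B=0, deg C=1: d=1.
Coefficient equations give f(k) = -3*(2*k - 1)/4.
So s_k = (B(k−1)f/C)·t_k = (-3*(2*k - 1)/(4*(k - 1)))·t_k = 2*(2*k - 1)/3**k.
s_(k+1) − s_k = 8*(1 - k)/(3*3**k) = t_k.
Evaluate s at k=12 and k=3: 46/531441 and 10/27; difference -196784/531441.

Σ = -196784/531441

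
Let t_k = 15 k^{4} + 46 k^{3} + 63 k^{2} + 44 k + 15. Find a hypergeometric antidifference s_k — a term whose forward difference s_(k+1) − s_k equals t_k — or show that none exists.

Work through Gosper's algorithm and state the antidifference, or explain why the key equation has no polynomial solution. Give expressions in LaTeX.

s_k = k \left(3 k^{4} + 4 k^{3} + 3 k^{2} + 2 k + 3\right)

t_(k+1)/t_k = (15*k**4 + 106*k**3 + 291*k**2 + 368*k + 183)/(15*k**4 + 46*k**3 + 63*k**2 + 44*k + 15).
Normal form (A,B,C) = (1, 1, k**4 + 46*k**3/15 + 21*k**2/5 + 44*k/15 + 1).
Set up (1)·f(k+1) − (1)·f(k) − (k**4 + 46*k**3/15 + 21*k**2/5 + 44*k/15 + 1) = 0.
Degrees (0,0,4) ⇒ d ≤ 5.
Solve for f: f(k) = k*(3*k**4 + 4*k**3 + 3*k**2 + 2*k + 3)/15 (degree 5 ≤ 5).
R(k) = B(k−1)·f(k)/C(k) = k*(3*k**4 + 4*k**3 + 3*k**2 + 2*k + 3)/(15*k**4 + 46*k**3 + 63*k**2 + 44*k + 15); s_k = R·t_k = k*(3*k**4 + 4*k**3 + 3*k**2 + 2*k + 3).
Verify: 15*k**4 + 46*k**3 + 63*k**2 + 44*k + 15 matches t_k.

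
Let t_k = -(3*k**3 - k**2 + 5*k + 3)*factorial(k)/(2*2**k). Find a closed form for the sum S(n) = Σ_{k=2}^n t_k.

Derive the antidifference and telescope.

t_(k+1)/t_k = (k + 1)*(5*k + 3*(k + 1)**3 - (k + 1)**2 + 8)/(2*(3*k**3 - k**2 + 5*k + 3)).
A = k/2 + 1/2, B = 1, C = k**3 - k**2/3 + 5*k/3 + 1.
Need (k/2 + 1/2)·f(k+1) − (1)·f(k) = k**3 - k**2/3 + 5*k/3 + 1.
Degrees (1,0,3) ⇒ d ≤ 2.
A polynomial solution: f(k) = 2*(k - 2)*(3*k + 2)/3.
Get s_k = R·t_k = -(k - 2)*(3*k + 2)*factorial(k)/2**k with R(k) = B(k−1)f(k)/C(k) = 2*(k - 2)*(3*k + 2)/(3*k**3 - k**2 + 5*k + 3).
s_(k+1) − s_k = -(3*k**3 - k**2 + 5*k + 3)*factorial(k)/(2*2**k) = t_k.
Telescope: S(n) = s_(n+1) − s_(2) = -2**(-n - 1)*(n - 1)*(3*n + 5)*factorial(n + 1) − (0) = -2**(-n - 1)*(n - 1)*(3*n + 5)*factorial(n + 1).

S(n) = -2**(-n - 1)*(n - 1)*(3*n + 5)*factorial(n + 1)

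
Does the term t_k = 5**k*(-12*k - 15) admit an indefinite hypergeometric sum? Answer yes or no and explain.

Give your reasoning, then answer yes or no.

Yes. s_k = -3*5**k*k.

r(k) = 5*(4*k + 9)/(4*k + 5) after simplifying.
Normal form (A,B,C) = (5, 1, k + 5/4).
f must satisfy (5)·f(k+1) − (1)·f(k) = k + 5/4.
deg f ≤ 1 (via 0,0,1).
Solving with deg f ≤ 1: f(k) = k/4.
Get s_k = R·t_k = -3*5**k*k with R(k) = B(k−1)f(k)/C(k) = k/(4*k + 5).
Verify: 5**k*(-12*k - 15) matches t_k.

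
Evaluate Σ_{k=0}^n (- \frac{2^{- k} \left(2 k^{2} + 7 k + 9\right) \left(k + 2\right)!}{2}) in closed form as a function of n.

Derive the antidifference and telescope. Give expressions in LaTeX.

S(n) = 6 - 2^{- n} n \left(n + 3\right)! - \frac{5 \cdot 2^{- n} \left(n + 3\right)!}{2}

Compute t_(k+1)/t_k: get (k + 3)*(7*k + 2*(k + 1)**2 + 16)/(2*(2*k**2 + 7*k + 9)).
Gosper form: A/B · C(k+1)/C(k) with A=k/2 + 3/2, B=1, C=k**2 + 7*k/2 + 9/2.
f must satisfy (k/2 + 3/2)·f(k+1) − (1)·f(k) = k**2 + 7*k/2 + 9/2.
From deg A=1, deg B=0, deg C=2: d=1.
Match coefficients ⇒ f(k) = 2*k + 3.
R(k) = B(k−1)·f(k)/C(k) = 2*(2*k + 3)/(2*k**2 + 7*k + 9); s_k = R·t_k = -(2*k + 3)*factorial(k + 2)/2**k.
Check: Δs_k = -(2*k**2 + 7*k + 9)*factorial(k + 2)/(2*2**k). ✓
Telescope: S(n) = s_(n+1) − s_(0) = -2**(-n - 1)*(2*n + 5)*factorial(n + 3) − (-6) = 6 - n*factorial(n + 3)/2**n - 5*factorial(n + 3)/(2*2**n).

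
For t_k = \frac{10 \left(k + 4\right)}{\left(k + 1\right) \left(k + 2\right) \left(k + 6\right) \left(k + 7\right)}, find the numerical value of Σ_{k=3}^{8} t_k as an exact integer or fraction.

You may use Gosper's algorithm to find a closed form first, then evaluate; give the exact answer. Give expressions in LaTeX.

Ratio r(k) = (k + 1)*(k + 5)*(k + 6)/((k + 3)*(k + 4)*(k + 8)).
Factor: A=k + 1; B=k + 8; C=k**4 + 16*k**3 + 95*k**2 + 248*k + 240.
Need (k + 1)·f(k+1) − (k + 7)·f(k) = k**4 + 16*k**3 + 95*k**2 + 248*k + 240.
Bound: deg f ≤ 6.
Coefficient equations give f(k) = k*(k + 2)*(k + 3)*(k + 4)*(k + 5)*(k + 7)/12.
So s_k = (B(k−1)f/C)·t_k = (k*(k + 2)*(k + 7)**2/(12*(k + 4)))·t_k = 5*k*(k + 7)/(6*(k**2 + 7*k + 6)).
Check: Δs_k = 10*(k + 4)/(k**4 + 16*k**3 + 83*k**2 + 152*k + 84). ✓
Sum = s_(9) − s_(3); s_(9) = 4/5, s_(3) = 25/36 ⇒ 19/180.

Σ = 19/180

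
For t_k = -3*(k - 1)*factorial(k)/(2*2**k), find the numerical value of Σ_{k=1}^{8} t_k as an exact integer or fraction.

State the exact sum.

Ratio r(k) = k*(k + 1)/(2*(k - 1)).
Factor: A=k/2 + 1/2; B=1; C=k - 1.
Solve (k/2 + 1/2)·f(k+1) − (1)·f(k) = k - 1.
From deg A=1, deg B=0, deg C=1: d=0.
Solve for f: f(k) = 2 (degree 0 ≤ 0).
Certificate R = B(k−1)f/C = 2/(k - 1) gives s_k = -3*factorial(k)/2**k.
Δs = -3*(k - 1)*factorial(k)/(2*2**k), as required.
Sum = s_(9) − s_(1); s_(9) = -8505/4, s_(1) = -3/2 ⇒ -8499/4.

Σ = -8499/4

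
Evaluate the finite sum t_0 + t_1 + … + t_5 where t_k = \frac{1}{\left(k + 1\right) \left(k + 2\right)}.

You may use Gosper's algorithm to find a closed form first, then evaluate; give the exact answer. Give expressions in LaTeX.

Step 1: r(k) = (k + 1)/(k + 3).
Take A(k)=k + 1, B(k)=k + 3, C(k)=1.
Key eq: (k + 1)·f(k+1) = (k + 2)·f(k) + (1).
Bound: deg f ≤ 1.
Match coefficients ⇒ f(k) = k.
So s_k = (B(k−1)f/C)·t_k = (k*(k + 2))·t_k = k/(k + 1).
Check: Δs_k = 1/(k**2 + 3*k + 2). ✓
Σ_(k=0)^(5) t_k = s_(6) − s_(0) = 6/7 − (0) = 6/7.

Σ = 6/7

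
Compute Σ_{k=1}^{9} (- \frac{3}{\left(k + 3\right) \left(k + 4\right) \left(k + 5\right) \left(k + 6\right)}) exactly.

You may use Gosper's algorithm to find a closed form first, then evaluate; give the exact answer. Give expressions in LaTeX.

t_(k+1)/t_k = (k + 3)/(k + 7).
Gosper form: A/B · C(k+1)/C(k) with A=k + 3, B=k + 7, C=1.
f must satisfy (k + 3)·f(k+1) − (k + 6)·f(k) = 1.
d = 3 from the (1,1,0) case.
Solving with deg f ≤ 3: f(k) = k*(k**2 + 12*k + 47)/180.
Get s_k = R·t_k = k*(-k**2 - 12*k - 47)/(60*(k + 3)*(k + 4)*(k + 5)) with R(k) = B(k−1)f(k)/C(k) = k*(k + 6)*(k**2 + 12*k + 47)/180.
Verify: -3/(k**4 + 18*k**3 + 119*k**2 + 342*k + 360) matches t_k.
Telescoping: Σ = s_(10) − s_(1) = -89/5460 − (-1/120) = -29/3640.

Σ = -29/3640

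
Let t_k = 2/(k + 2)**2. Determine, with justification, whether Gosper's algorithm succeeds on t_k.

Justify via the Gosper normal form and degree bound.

Compute t_(k+1)/t_k: get (k + 2)**2/(k + 3)**2.
Factor: A=k**2 + 4*k + 4; B=k**2 + 6*k + 9; C=1.
f must satisfy (k**2 + 4*k + 4)·f(k+1) − (k**2 + 4*k + 4)·f(k) = 1.
Bound: deg f ≤ 0.
f = c0 ⇒ A·f(k+1) − B(k−1)·f(k) − C = -1. The system {-1 = 0} is inconsistent; no antidifference.

No — t_k has no hypergeometric antidifference.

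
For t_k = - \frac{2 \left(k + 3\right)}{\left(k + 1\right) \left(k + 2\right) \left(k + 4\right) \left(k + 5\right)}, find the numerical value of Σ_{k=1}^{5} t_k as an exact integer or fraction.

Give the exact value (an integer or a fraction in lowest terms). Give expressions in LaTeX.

Σ = -3/35

Step 1: r(k) = (k + 1)*(k + 4)**2/((k + 3)**2*(k + 6)).
Gosper form: A/B · C(k+1)/C(k) with A=k + 1, B=k + 6, C=k**2 + 6*k + 9.
Need (k + 1)·f(k+1) − (k + 5)·f(k) = k**2 + 6*k + 9.
Bound: deg f ≤ 4.
Coefficient equations give f(k) = k*(k + 2)*(k + 3)*(k + 5)/8.
Get s_k = R·t_k = k*(-k - 5)/(4*(k**2 + 5*k + 4)) with R(k) = B(k−1)f(k)/C(k) = k*(k + 2)*(k + 5)**2/(8*(k + 3)).
Δs = 2*(-k - 3)/(k**4 + 12*k**3 + 49*k**2 + 78*k + 40), as required.
Σ_(k=1)^(5) t_k = s_(6) − s_(1) = -33/140 − (-3/20) = -3/35.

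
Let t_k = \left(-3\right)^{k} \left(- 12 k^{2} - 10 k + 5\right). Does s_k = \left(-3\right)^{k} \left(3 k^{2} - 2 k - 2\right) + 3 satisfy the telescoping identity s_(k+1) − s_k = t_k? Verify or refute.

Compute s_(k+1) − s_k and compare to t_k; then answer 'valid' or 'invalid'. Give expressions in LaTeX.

valid (s_(k+1) − s_k reduces to t_k)

s_(k+1) = 3*(-3)**k*(2*k - 3*(k + 1)**2 + 4) + 3
s_(k+1) − s_k = (-3)**k*(-12*k**2 - 10*k + 5)
(s_(k+1) − s_k) − t_k = 0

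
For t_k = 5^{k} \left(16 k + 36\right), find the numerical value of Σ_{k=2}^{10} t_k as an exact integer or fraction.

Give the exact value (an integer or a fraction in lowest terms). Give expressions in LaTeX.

Σ = 2343749700

The ratio is 5*(4*k + 13)/(4*k + 9).
So A=5 and B=1, with C=k + 9/4.
Need (5)·f(k+1) − (1)·f(k) = k + 9/4.
Bound: deg f ≤ 1.
Coefficient equations give f(k) = (k + 1)/4.
Get s_k = R·t_k = 4*5**k*(k + 1) with R(k) = B(k−1)f(k)/C(k) = (k + 1)/(4*k + 9).
Δs = 5**k*(16*k + 36), as required.
Sum = s_(11) − s_(2); s_(11) = 2343750000, s_(2) = 300 ⇒ 2343749700.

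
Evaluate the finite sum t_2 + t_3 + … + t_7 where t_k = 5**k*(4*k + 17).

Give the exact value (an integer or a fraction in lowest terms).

t_(k+1)/t_k = 5*(4*k + 21)/(4*k + 17).
So A=5 and B=1, with C=k + 17/4.
Need (5)·f(k+1) − (1)·f(k) = k + 17/4.
d = 1 from the (0,0,1) case.
Solving with deg f ≤ 1: f(k) = (k + 3)/4.
Then R = B(k−1)f/C = (k + 3)/(4*k + 17), so s_k = R(k)·t_k = 5**k*(k + 3).
Check: Δs_k = 5**k*(4*k + 17). ✓
Telescoping: Σ = s_(8) − s_(2) = 4296875 − (125) = 4296750.

Σ = 4296750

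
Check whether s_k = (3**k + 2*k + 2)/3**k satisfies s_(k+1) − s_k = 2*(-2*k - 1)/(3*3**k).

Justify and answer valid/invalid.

s_(k+1) = (3*3**k + 2*k + 4)/(3*3**k)
s_(k+1) − s_k = 2*(-2*k - 1)/(3*3**k)
(s_(k+1) − s_k) − t_k = 0

Valid — Δs_k = t_k.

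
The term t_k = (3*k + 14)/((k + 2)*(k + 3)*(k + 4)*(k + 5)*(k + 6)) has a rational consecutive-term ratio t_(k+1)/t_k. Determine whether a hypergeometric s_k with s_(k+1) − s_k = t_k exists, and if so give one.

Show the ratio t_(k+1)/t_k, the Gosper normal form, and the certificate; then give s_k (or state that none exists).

r(k) = (k + 2)*(3*k + 17)/((k + 7)*(3*k + 14)) after simplifying.
Gosper form: A/B · C(k+1)/C(k) with A=k + 2, B=k + 7, C=k + 14/3.
Key eq: (k + 2)·f(k+1) = (k + 6)·f(k) + (k + 14/3).
Bound: deg f ≤ 4.
Match coefficients ⇒ f(k) = k*(k + 4)*(k**2 + 10*k + 31)/90.
Then R = B(k−1)f/C = k*(k + 4)*(k + 6)*(k**2 + 10*k + 31)/(30*(3*k + 14)), so s_k = R(k)·t_k = k*(k**2 + 10*k + 31)/(30*(k**3 + 10*k**2 + 31*k + 30)).
Δs = (3*k + 14)/(k**5 + 20*k**4 + 155*k**3 + 580*k**2 + 1044*k + 720), as required.

s_k = k*(k**2 + 10*k + 31)/(30*(k**3 + 10*k**2 + 31*k + 30))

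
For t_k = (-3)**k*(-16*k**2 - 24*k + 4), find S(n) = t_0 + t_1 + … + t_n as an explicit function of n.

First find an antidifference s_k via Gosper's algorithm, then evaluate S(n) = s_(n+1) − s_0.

S(n) = -12*(-3)**n*n**2 - 24*(-3)**n*n + 4

The ratio is 3*(-4*k**2 - 14*k - 9)/(4*k**2 + 6*k - 1).
Take A(k)=-3, B(k)=1, C(k)=k**2 + 3*k/2 - 1/4.
Solve (-3)·f(k+1) − (1)·f(k) = k**2 + 3*k/2 - 1/4.
From deg A=0, deg B=0, deg C=2: d=2.
Solving with deg f ≤ 2: f(k) = -(k - 1)*(k + 1)/4.
R(k) = B(k−1)·f(k)/C(k) = -(k - 1)*(k + 1)/(4*k**2 + 6*k - 1); s_k = R·t_k = 4*(-3)**k*(k**2 - 1).
Check: Δs_k = (-3)**k*(-16*k**2 - 24*k + 4). ✓
Σ_(k=0)^n t_k = s_(n+1) − s_(0) = (12*(-3)**n*n*(-n - 2)) − (-4), i.e. -12*(-3)**n*n**2 - 24*(-3)**n*n + 4.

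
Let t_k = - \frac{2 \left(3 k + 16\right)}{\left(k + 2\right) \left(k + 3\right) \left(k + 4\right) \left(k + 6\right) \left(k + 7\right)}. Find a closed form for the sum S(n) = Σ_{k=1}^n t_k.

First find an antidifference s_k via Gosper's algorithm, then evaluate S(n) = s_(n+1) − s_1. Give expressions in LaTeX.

Ratio r(k) = (k + 2)*(k + 6)*(3*k + 19)/((k + 5)*(k + 8)*(3*k + 16)).
Take A(k)=k + 2, B(k)=k + 8, C(k)=k**2 + 31*k/3 + 80/3.
Key eq: (k + 2)·f(k+1) = (k + 7)·f(k) + (k**2 + 31*k/3 + 80/3).
deg f ≤ 5 (via 1,1,2).
A polynomial solution: f(k) = k*(k + 4)*(k + 5)*(k**2 + 11*k + 36)/108.
R(k) = B(k−1)·f(k)/C(k) = k*(k + 4)*(k + 7)*(k**2 + 11*k + 36)/(36*(3*k + 16)); s_k = R·t_k = k*(-k**2 - 11*k - 36)/(18*(k**3 + 11*k**2 + 36*k + 36)).
s_(k+1) − s_k = 2*(-3*k - 16)/(k**5 + 22*k**4 + 185*k**3 + 740*k**2 + 1404*k + 1008) = t_k.
Evaluate: s_(n+1) = (-n**3 - 14*n**2 - 61*n - 48)/(18*(n**3 + 14*n**2 + 61*n + 84)); subtract s_(1) = -2/63 ⇒ S(n) = n*(-n**2 - 14*n - 61)/(42*(n**3 + 14*n**2 + 61*n + 84)).

S(n) = \frac{n \left(- n^{2} - 14 n - 61\right)}{42 \left(n^{3} + 14 n^{2} + 61 n + 84\right)}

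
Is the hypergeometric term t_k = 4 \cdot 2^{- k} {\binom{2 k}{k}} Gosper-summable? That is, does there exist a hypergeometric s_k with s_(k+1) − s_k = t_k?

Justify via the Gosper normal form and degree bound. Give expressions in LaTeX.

No; the degree bound rules out any f.

The ratio is (2*k + 1)/(k + 1).
A = 2*k + 1, B = k + 1, C = 1.
Need (2*k + 1)·f(k+1) − (k)·f(k) = 1.
Bound: deg f ≤ -1.
Bound -1 < 0, so the key equation has no polynomial solution.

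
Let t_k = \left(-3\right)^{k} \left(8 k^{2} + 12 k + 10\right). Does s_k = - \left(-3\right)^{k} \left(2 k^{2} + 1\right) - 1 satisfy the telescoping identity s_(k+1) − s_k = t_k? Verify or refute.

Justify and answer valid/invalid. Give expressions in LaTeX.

Valid — Δs_k = t_k.

s_(k+1) = 3*(-3)**k*(2*(k + 1)**2 + 1) - 1
s_(k+1) − s_k = (-3)**k*(8*k**2 + 12*k + 10)
(s_(k+1) − s_k) − t_k = 0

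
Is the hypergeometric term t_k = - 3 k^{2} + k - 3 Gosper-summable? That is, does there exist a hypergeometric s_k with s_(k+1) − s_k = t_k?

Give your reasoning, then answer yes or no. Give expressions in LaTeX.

Compute t_(k+1)/t_k: get (-k + 3*(k + 1)**2 + 2)/(3*k**2 - k + 3).
Factor: A=1; B=1; C=k**2 - k/3 + 1.
Key eq: (1)·f(k+1) = (1)·f(k) + (k**2 - k/3 + 1).
Degrees (0,0,2) ⇒ d ≤ 3.
Solve for f: f(k) = k*(k**2 - 2*k + 4)/3 (degree 3 ≤ 3).
So s_k = (B(k−1)f/C)·t_k = (k*(k**2 - 2*k + 4)/(3*k**2 - k + 3))·t_k = k*(-k**2 + 2*k - 4).
Verify: -3*k**2 + k - 3 matches t_k.

Yes. s_k = k \left(- k^{2} + 2 k - 4\right).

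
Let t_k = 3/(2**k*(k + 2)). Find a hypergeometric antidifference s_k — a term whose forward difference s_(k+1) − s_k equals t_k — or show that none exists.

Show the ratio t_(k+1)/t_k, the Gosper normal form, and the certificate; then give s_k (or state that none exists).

no hypergeometric antidifference exists

t_(k+1)/t_k = (k + 2)/(2*(k + 3)).
Factor: A=k/2 + 1; B=k + 3; C=1.
Solve (k/2 + 1)·f(k+1) − (k + 2)·f(k) = 1.
From deg A=1, deg B=1, deg C=0: d=-1.
d = -1 < 0 ⇒ no nonzero polynomial f; not summable.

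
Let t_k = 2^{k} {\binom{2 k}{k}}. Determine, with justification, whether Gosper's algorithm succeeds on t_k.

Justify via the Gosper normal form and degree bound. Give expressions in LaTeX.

No. Not Gosper-summable.

Ratio r(k) = 4*(2*k + 1)/(k + 1).
Take A(k)=8*k + 4, B(k)=k + 1, C(k)=1.
Solve (8*k + 4)·f(k+1) − (k)·f(k) = 1.
Degrees (1,1,0) ⇒ d ≤ -1.
Negative degree bound (-1): no f exists, t_k not Gosper-summable.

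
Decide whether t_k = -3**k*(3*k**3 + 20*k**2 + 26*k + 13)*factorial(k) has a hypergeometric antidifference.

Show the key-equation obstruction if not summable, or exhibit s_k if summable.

Yes. s_k = -3**k*(k**2 + 4*k - 1)*factorial(k).

Step 1: r(k) = 3*(3*k**4 + 32*k**3 + 104*k**2 + 137*k + 62)/(3*k**3 + 20*k**2 + 26*k + 13).
Gosper form: A/B · C(k+1)/C(k) with A=3*k + 3, B=1, C=k**3 + 20*k**2/3 + 26*k/3 + 13/3.
Key eq: (3*k + 3)·f(k+1) = (1)·f(k) + (k**3 + 20*k**2/3 + 26*k/3 + 13/3).
Degrees (1,0,3) ⇒ d ≤ 2.
Coefficient equations give f(k) = (k**2 + 4*k - 1)/3.
So s_k = (B(k−1)f/C)·t_k = ((k**2 + 4*k - 1)/(3*k**3 + 20*k**2 + 26*k + 13))·t_k = -3**k*(k**2 + 4*k - 1)*factorial(k).
s_(k+1) − s_k = -3**k*(3*k**3 + 20*k**2 + 26*k + 13)*factorial(k) = t_k.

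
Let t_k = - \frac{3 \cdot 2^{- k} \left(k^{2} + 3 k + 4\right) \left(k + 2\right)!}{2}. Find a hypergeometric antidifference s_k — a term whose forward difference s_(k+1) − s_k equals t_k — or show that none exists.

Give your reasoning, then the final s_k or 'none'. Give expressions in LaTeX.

s_k = - 3 \cdot 2^{- k} \left(k + 1\right) \left(k + 2\right)!

The ratio is (k + 3)*(3*k + (k + 1)**2 + 7)/(2*(k**2 + 3*k + 4)).
Normal form (A,B,C) = (k/2 + 3/2, 1, k**2 + 3*k + 4).
Key eq: (k/2 + 3/2)·f(k+1) = (1)·f(k) + (k**2 + 3*k + 4).
Degrees (1,0,2) ⇒ d ≤ 1.
A polynomial solution: f(k) = 2*(k + 1).
Get s_k = R·t_k = -3*(k + 1)*factorial(k + 2)/2**k with R(k) = B(k−1)f(k)/C(k) = 2*(k + 1)/(k**2 + 3*k + 4).
s_(k+1) − s_k = -3*(k**2 + 3*k + 4)*factorial(k + 2)/(2*2**k) = t_k.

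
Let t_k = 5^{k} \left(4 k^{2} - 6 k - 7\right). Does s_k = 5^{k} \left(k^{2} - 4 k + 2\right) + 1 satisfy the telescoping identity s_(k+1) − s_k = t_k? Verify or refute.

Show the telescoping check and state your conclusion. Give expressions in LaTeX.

s_(k+1) = 5**(k + 1)*(-4*k + (k + 1)**2 - 2) + 1
s_(k+1) − s_k = 5**k*(4*k**2 - 6*k - 7)
(s_(k+1) − s_k) − t_k = 0

valid; difference matches t_k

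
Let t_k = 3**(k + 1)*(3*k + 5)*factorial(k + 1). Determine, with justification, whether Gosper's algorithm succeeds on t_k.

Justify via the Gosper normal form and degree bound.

Yes. s_k = 3**(k + 1)*factorial(k + 1).

t_(k+1)/t_k = 3*(k + 2)*(3*k + 8)/(3*k + 5).
Take A(k)=3*k + 6, B(k)=1, C(k)=k + 5/3.
Key eq: (3*k + 6)·f(k+1) = (1)·f(k) + (k + 5/3).
Degrees (1,0,1) ⇒ d ≤ 0.
Match coefficients ⇒ f(k) = 1/3.
R(k) = B(k−1)·f(k)/C(k) = 1/(3*k + 5); s_k = R·t_k = 3**(k + 1)*factorial(k + 1).
Δs = 3**(k + 1)*(3*k + 5)*factorial(k + 1), as required.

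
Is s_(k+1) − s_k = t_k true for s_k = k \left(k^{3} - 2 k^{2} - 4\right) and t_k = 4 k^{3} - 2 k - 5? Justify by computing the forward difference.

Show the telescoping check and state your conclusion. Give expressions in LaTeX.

valid; difference matches t_k

s_(k+1) = k**4 + 2*k**3 - 6*k - 5
s_(k+1) − s_k = 4*k**3 - 2*k - 5
(s_(k+1) − s_k) − t_k = 0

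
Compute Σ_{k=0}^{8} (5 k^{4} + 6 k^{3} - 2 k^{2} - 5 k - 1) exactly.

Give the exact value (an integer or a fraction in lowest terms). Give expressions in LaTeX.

Σ = 51039

Compute t_(k+1)/t_k: get (5*k**4 + 26*k**3 + 46*k**2 + 29*k + 3)/(5*k**4 + 6*k**3 - 2*k**2 - 5*k - 1).
Gosper form: A/B · C(k+1)/C(k) with A=1, B=1, C=k**4 + 6*k**3/5 - 2*k**2/5 - k - 1/5.
Need (1)·f(k+1) − (1)·f(k) = k**4 + 6*k**3/5 - 2*k**2/5 - k - 1/5.
Bound: deg f ≤ 5.
Coefficient equations give f(k) = k*(k**4 - k**3 - 2*k**2 + 1)/5.
So s_k = (B(k−1)f/C)·t_k = (k*(k**4 - k**3 - 2*k**2 + 1)/(5*k**4 + 6*k**3 - 2*k**2 - 5*k - 1))·t_k = k**5 - k**4 - 2*k**3 + k.
s_(k+1) − s_k = 5*k**4 + 6*k**3 - 2*k**2 - 5*k - 1 = t_k.
Σ_(k=0)^(8) t_k = s_(9) − s_(0) = 51039 − (0) = 51039.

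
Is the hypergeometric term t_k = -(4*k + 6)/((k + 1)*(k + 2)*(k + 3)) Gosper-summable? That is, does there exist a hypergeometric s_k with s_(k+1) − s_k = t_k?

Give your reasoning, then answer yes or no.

r(k) = (k + 1)*(2*k + 5)/((k + 4)*(2*k + 3)) after simplifying.
Take A(k)=k + 1, B(k)=k + 4, C(k)=k + 3/2.
Set up (k + 1)·f(k+1) − (k + 3)·f(k) − (k + 3/2) = 0.
Degrees (1,1,1) ⇒ d ≤ 2.
Match coefficients ⇒ f(k) = k*(5*k + 7)/8.
Certificate R = B(k−1)f/C = k*(k + 3)*(5*k + 7)/(4*(2*k + 3)) gives s_k = -k*(5*k + 7)/(2*(k + 1)*(k + 2)).
Check: Δs_k = 2*(-2*k - 3)/(k**3 + 6*k**2 + 11*k + 6). ✓

Yes. s_k = -k*(5*k + 7)/(2*(k + 1)*(k + 2)).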